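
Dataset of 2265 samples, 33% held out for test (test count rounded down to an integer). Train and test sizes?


Test = ⌊2265·33/100⌋ = 747
Train = 2265 - 747 = 1518

Train: 1518, Test: 747


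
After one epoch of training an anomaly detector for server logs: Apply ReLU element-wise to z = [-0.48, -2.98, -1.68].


ReLU(-0.48) = max(0, -0.48) = 0.0
ReLU(-2.98) = max(0, -2.98) = 0.0
ReLU(-1.68) = max(0, -1.68) = 0.0
result = [0.0, 0.0, 0.0]

[0.0, 0.0, 0.0]


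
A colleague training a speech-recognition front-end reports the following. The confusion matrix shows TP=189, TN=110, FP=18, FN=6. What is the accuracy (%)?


Accuracy = (TP+TN)/(TP+TN+FP+FN)
= (189+110)/(323)
= 299/323 = 92.57%

92.57%


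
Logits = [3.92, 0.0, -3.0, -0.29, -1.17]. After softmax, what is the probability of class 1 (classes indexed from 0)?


Exponentials: e^3.92=50.4004, e^0.0=1, e^-3.0=0.0498, e^-0.29=0.7483, e^-1.17=0.3104
Sum = 52.5089
Softmax = [0.9598, 0.019, 0.0009, 0.0143, 0.0059]
p[1] = 1/52.5089 = 0.019

0.019


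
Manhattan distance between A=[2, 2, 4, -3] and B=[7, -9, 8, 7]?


d = |2-7| + |2+ 9| + |4-8| + |-3-7|
  = 5 + 11 + 4 + 10
  = 30

30


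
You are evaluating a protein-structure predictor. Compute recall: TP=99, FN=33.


Recall = TP/(TP+FN)
= 99/(99+33)
= 99/132 = 75.0%

75.0%


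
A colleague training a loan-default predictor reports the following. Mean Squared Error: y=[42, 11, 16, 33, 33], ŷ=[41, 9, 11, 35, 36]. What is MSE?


Squared errors: (42-41)²=1, (11-9)²=4, (16-11)²=25, (33-35)²=4, (33-36)²=9
Sum = 43
MSE = 43/5 = 43/5

43/5


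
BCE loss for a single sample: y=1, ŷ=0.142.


BCE = -[y·ln(p) + (1-y)·ln(1-p)]
= -1·ln(0.142) - 0
= -ln(0.142) = 1.9519

1.9519


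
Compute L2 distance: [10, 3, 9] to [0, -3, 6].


d = √((10-0)² + (3+ 3)² + (9-6)²)
  = √(100 + 36 + 9)
  = √145 = 12.0416

12.0416


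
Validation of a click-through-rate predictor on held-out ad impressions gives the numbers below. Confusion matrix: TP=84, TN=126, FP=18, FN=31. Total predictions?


Total = TP + TN + FP + FN
= 84 + 126 + 18 + 31
= 259
(Predicted positive: 102, predicted negative: 157)

259


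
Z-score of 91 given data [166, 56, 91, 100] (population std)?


μ = 103.25, σ = 39.783
z = (91 - 103.25)/39.783 = -0.3079

-0.3079


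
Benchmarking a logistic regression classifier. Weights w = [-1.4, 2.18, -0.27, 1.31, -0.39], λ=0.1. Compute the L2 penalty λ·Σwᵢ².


‖w‖₂² = (-1.4)² + (2.18)² + (-0.27)² + (1.31)² + (-0.39)²
     = 1.96 + 4.7524 + 0.0729 + 1.7161 + 0.1521
     = 8.6535
λ·‖w‖₂² = 0.1·8.6535 = 0.86535

0.86535


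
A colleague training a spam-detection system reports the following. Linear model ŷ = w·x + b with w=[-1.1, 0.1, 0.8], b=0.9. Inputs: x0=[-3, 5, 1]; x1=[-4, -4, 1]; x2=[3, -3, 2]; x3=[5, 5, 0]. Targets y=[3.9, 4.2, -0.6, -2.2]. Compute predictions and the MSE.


ŷ0 = (-1.1)·(-3) + (0.1)·(5) + (0.8)·(1) + 0.9 = 5.5
ŷ1 = (-1.1)·(-4) + (0.1)·(-4) + (0.8)·(1) + 0.9 = 5.7
ŷ2 = (-1.1)·(3) + (0.1)·(-3) + (0.8)·(2) + 0.9 = -1.1
ŷ3 = (-1.1)·(5) + (0.1)·(5) + (0.8)·(0) + 0.9 = -4.1
errors² = [2.56, 2.25, 0.25, 3.61]
MSE = 8.6700/4 = 2.1675

2.1675


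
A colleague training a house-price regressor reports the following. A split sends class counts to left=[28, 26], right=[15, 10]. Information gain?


Parent = [43, 36], H_parent = 0.9943
H_left = 0.999 (n=54), H_right = 0.971 (n=25)
H_children = (54/79)·0.999 + (25/79)·0.971 = 0.9901
IG = 0.9943 - 0.9901 = 0.0042

0.0042


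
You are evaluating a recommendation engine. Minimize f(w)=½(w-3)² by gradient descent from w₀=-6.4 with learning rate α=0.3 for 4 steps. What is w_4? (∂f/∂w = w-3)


step 1: grad = -6.4-3 = -9.4; w = -6.4 - 0.3·(-9.4) = -3.58
step 2: grad = -3.58-3 = -6.58; w = -3.58 - 0.3·(-6.58) = -1.606
step 3: grad = -1.606-3 = -4.606; w = -1.606 - 0.3·(-4.606) = -0.2242
step 4: grad = -0.2242-3 = -3.2242; w = -0.2242 - 0.3·(-3.2242) = 0.74306

0.74306


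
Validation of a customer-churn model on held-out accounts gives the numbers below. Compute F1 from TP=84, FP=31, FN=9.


Precision = 84/115 = 0.7304
Recall = 84/93 = 0.9032
F1 = 2·P·R/(P+R) = 2·TP/(2·TP+FP+FN) = 168/(168+31+9) = 168/208 = 0.8077

0.8077


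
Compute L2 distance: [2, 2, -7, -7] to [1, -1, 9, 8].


d = √((2-1)² + (2+ 1)² + (-7-9)² + (-7-8)²)
  = √(1 + 9 + 256 + 225)
  = √491 = 22.1585

22.1585


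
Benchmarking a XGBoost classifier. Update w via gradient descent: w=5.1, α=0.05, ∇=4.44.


w_new = w - α·∇
= 5.1 - 0.05·4.44
= 5.1 - 0.222
= 4.878

4.878


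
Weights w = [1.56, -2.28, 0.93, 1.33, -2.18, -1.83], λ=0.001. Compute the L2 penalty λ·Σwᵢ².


‖w‖₂² = (1.56)² + (-2.28)² + (0.93)² + (1.33)² + (-2.18)² + (-1.83)²
     = 2.4336 + 5.1984 + 0.8649 + 1.7689 + 4.7524 + 3.3489
     = 18.3671
λ·‖w‖₂² = 0.001·18.3671 = 0.018367

0.018367


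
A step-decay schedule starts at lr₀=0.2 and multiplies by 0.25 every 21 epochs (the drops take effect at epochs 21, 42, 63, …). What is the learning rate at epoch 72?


n_drops = ⌊72/21⌋ = 3
lr = 0.2·0.25^3 = 0.2·0.015625 = 0.003125

0.003125


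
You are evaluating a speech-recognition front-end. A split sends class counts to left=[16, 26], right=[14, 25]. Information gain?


Parent = [30, 51], H_parent = 0.951
H_left = 0.9587 (n=42), H_right = 0.9418 (n=39)
H_children = (42/81)·0.9587 + (39/81)·0.9418 = 0.9506
IG = 0.951 - 0.9506 = 0.0004

0.0004


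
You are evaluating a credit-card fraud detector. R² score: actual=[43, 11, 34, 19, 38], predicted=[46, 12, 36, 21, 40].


ȳ = 29
SS_res = Σ(y-ŷ)² = 22
SS_tot = Σ(y-ȳ)² = 726
R² = 1 - SS_res/SS_tot = 1 - 0.0303 = 0.9697

0.9697


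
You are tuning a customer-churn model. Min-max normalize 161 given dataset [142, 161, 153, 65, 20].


min=20, max=161
(161-20)/(161-20) = 141/141 = 1.0

1.0


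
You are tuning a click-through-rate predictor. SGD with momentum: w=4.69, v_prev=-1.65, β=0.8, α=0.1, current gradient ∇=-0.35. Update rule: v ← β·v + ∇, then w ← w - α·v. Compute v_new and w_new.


v_new = 0.8·-1.65 - 0.35 = -1.32 - 0.35 = -1.67
w_new = 4.69 - 0.1·-1.67 = 4.69 + 0.167 = 4.857

v_new=-1.67, w_new=4.857


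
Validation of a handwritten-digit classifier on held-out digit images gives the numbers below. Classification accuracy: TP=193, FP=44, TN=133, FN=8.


Accuracy = (TP+TN)/(TP+TN+FP+FN)
= (193+133)/(378)
= 326/378 = 86.24%

86.24%


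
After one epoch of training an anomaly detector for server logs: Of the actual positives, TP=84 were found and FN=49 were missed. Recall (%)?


Recall = TP/(TP+FN)
= 84/(84+49)
= 84/133 = 63.16%

63.16%


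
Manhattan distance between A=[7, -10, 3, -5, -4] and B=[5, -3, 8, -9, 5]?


d = |7-5| + |-10+ 3| + |3-8| + |-5+ 9| + |-4-5|
  = 2 + 7 + 5 + 4 + 9
  = 27

27


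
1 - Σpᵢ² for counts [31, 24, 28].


Probabilities: [31/83, 24/83, 28/83] ≈ [0.3735, 0.2892, 0.3373]
Σpᵢ² = (961 + 576 + 784)/83² = 2321/6889
Gini = 1 - Σpᵢ² = 1 - 2321/6889 = 0.6631

0.6631


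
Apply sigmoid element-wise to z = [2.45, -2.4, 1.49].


σ(2.45) = 1/(1+e^-2.45) = 0.9206
σ(-2.4) = 1/(1+e^2.4) = 0.0832
σ(1.49) = 1/(1+e^-1.49) = 0.8161
result = [0.9206, 0.0832, 0.8161]

[0.9206, 0.0832, 0.8161]


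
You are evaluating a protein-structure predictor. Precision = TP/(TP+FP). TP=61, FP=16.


Precision = TP/(TP+FP)
= 61/(61+16)
= 61/77 = 79.22%

79.22%


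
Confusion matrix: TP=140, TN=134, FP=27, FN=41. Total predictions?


Total = TP + TN + FP + FN
= 140 + 134 + 27 + 41
= 342
(Predicted positive: 167, predicted negative: 175)

342


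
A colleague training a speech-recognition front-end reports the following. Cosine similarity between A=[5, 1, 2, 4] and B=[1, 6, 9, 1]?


A·B = 5·1 + 1·6 + 2·9 + 4·1 = 33
‖A‖ = √46 = 6.7823, ‖B‖ = √119 = 10.9087
cos = 33/(√46·√119) = 33/√5474 = 0.446

0.446


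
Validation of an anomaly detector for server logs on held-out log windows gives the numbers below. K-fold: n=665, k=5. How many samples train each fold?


Fold size = 665/5 = 133
Training per fold = 665 - 133 = 532

532


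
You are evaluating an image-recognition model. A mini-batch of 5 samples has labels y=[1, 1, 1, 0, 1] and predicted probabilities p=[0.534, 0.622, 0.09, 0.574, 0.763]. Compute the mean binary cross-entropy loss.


L[0] = -ln(0.534) = 0.6274
L[1] = -ln(0.622) = 0.4748
L[2] = -ln(0.09) = 2.4079
L[3] = -ln(1-0.574) = -ln(0.426) = 0.8533
L[4] = -ln(0.763) = 0.2705
mean = (0.6274 + 0.4748 + 2.4079 + 0.8533 + 0.2705)/5 = 0.9268

0.9268


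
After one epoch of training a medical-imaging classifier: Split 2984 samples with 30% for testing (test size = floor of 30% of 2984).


Test = ⌊2984·30/100⌋ = 895
Train = 2984 - 895 = 2089

Train: 2089, Test: 895


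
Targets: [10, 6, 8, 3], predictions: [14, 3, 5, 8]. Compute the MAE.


Absolute errors: |10-14|=4, |6-3|=3, |8-5|=3, |3-8|=5
Sum = 15
MAE = 15/4 = 15/4

15/4


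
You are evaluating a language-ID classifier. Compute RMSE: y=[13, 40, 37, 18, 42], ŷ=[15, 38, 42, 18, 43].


MSE = 34/5 = 6.8
RMSE = √(34/5) = 2.6077

2.6077


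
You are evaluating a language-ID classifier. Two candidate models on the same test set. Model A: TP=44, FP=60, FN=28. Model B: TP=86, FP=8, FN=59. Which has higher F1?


Model A: P=44/104=0.4231, R=44/72=0.6111, F1=2PR/(P+R)=2TP/(2TP+FP+FN)=88/176=0.5
Model B: P=86/94=0.9149, R=86/145=0.5931, F1=2PR/(P+R)=2TP/(2TP+FP+FN)=172/239=0.7197
0.5 < 0.7197 → Model B

Model B


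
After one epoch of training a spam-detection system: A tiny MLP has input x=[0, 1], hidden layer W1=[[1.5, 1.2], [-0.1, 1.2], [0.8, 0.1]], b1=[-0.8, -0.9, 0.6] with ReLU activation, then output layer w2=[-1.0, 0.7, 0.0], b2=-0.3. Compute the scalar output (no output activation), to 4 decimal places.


z1[0] = (1.5)·(0) + (1.2)·(1) - 0.8 = 0.4
z1[1] = (-0.1)·(0) + (1.2)·(1) - 0.9 = 0.3
z1[2] = (0.8)·(0) + (0.1)·(1) + 0.6 = 0.7
h = ReLU(z1) = [0.4, 0.3, 0.7]
output = (-1.0)·(0.4) + (0.7)·(0.3) + (0.0)·(0.7) - 0.3 = -0.49

-0.49


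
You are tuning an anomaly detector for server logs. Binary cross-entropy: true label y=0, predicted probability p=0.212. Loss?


BCE = -[y·ln(p) + (1-y)·ln(1-p)]
= -0 - 1·ln(1-0.212)
= -ln(0.788) = 0.2383

0.2383


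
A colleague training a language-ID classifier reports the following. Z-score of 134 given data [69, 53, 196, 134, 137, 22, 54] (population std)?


μ = 95, σ = 57.2413
z = (134 - 95)/57.2413 = 0.6813

0.6813


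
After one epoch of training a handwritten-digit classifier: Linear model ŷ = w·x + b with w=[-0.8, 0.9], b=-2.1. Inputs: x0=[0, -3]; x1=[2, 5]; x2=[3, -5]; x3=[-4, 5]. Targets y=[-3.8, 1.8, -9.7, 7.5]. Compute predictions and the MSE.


ŷ0 = (-0.8)·(0) + (0.9)·(-3) - 2.1 = -4.8
ŷ1 = (-0.8)·(2) + (0.9)·(5) - 2.1 = 0.8
ŷ2 = (-0.8)·(3) + (0.9)·(-5) - 2.1 = -9.0
ŷ3 = (-0.8)·(-4) + (0.9)·(5) - 2.1 = 5.6
errors² = [1.0, 1.0, 0.49, 3.61]
MSE = 6.1000/4 = 1.525

1.525


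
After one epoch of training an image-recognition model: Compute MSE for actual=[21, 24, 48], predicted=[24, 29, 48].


Squared errors: (21-24)²=9, (24-29)²=25, (48-48)²=0
Sum = 34
MSE = 34/3 = 34/3

34/3


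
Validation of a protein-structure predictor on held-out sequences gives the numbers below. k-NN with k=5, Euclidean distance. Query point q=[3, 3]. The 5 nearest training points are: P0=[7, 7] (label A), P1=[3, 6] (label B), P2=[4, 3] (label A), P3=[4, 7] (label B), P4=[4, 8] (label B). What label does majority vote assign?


d(q,P0) = 5.6569  (label A)
d(q,P1) = 3.0  (label B)
d(q,P2) = 1.0  (label A)
d(q,P3) = 4.1231  (label B)
d(q,P4) = 5.099  (label B)
Votes: A=2, B=3
Majority → B

B


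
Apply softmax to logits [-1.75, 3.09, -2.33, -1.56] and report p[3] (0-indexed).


Exponentials: e^-1.75=0.1738, e^3.09=21.9771, e^-2.33=0.0973, e^-1.56=0.2101
Sum = 22.4583
Softmax = [0.0077, 0.9786, 0.0043, 0.0094]
p[3] = 0.2101/22.4583 = 0.0094

0.0094


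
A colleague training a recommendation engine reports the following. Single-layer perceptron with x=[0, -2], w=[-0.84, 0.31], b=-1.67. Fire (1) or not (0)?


z = (0)·(-0.84) + (-2)·(0.31) - 1.67
  = -2.29
step(z) = 0 (z<0)

0


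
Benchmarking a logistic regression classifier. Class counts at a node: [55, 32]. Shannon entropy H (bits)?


Probabilities: [55/87, 32/87] ≈ [0.6322, 0.3678]
H = -((55/87)·log₂(55/87) + (32/87)·log₂(32/87))
  = 0.949 bits

0.949 bits


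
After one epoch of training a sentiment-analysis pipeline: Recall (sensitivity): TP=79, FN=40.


Recall = TP/(TP+FN)
= 79/(79+40)
= 79/119 = 66.39%

66.39%


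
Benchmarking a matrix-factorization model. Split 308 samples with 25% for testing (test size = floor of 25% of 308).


Test = ⌊308·25/100⌋ = 77
Train = 308 - 77 = 231

Train: 231, Test: 77


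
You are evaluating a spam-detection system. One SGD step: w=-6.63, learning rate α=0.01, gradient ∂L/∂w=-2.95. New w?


w_new = w - α·∇
= -6.63 - 0.01·-2.95
= -6.63 + 0.0295
= -6.6005

-6.6005


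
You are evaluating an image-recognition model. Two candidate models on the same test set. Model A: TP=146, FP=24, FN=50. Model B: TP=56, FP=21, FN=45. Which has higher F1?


Model A: P=146/170=0.8588, R=146/196=0.7449, F1=2PR/(P+R)=2TP/(2TP+FP+FN)=292/366=0.7978
Model B: P=56/77=0.7273, R=56/101=0.5545, F1=2PR/(P+R)=2TP/(2TP+FP+FN)=112/178=0.6292
0.7978 > 0.6292 → Model A

Model A


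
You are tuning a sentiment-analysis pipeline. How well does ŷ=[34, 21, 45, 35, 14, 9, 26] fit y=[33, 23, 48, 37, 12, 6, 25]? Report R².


ȳ = 26.2857
SS_res = Σ(y-ŷ)² = 32
SS_tot = Σ(y-ȳ)² = 1259.43
R² = 1 - SS_res/SS_tot = 1 - 0.0254 = 0.9746

0.9746


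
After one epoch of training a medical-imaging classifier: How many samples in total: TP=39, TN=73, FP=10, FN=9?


Total = TP + TN + FP + FN
= 39 + 73 + 10 + 9
= 131
(Predicted positive: 49, predicted negative: 82)

131


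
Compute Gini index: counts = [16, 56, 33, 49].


Probabilities: [16/154, 56/154, 33/154, 49/154] ≈ [0.1039, 0.3636, 0.2143, 0.3182]
Σpᵢ² = (256 + 3136 + 1089 + 2401)/154² = 6882/23716
Gini = 1 - Σpᵢ² = 1 - 6882/23716 = 0.7098

0.7098


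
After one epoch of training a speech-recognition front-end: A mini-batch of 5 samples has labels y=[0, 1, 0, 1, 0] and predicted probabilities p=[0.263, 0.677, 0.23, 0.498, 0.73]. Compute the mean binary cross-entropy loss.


L[0] = -ln(1-0.263) = -ln(0.737) = 0.3052
L[1] = -ln(0.677) = 0.3901
L[2] = -ln(1-0.23) = -ln(0.77) = 0.2614
L[3] = -ln(0.498) = 0.6972
L[4] = -ln(1-0.73) = -ln(0.27) = 1.3093
mean = (0.3052 + 0.3901 + 0.2614 + 0.6972 + 1.3093)/5 = 0.5926

0.5926


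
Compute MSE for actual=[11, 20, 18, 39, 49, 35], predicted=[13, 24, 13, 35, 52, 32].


Squared errors: (11-13)²=4, (20-24)²=16, (18-13)²=25, (39-35)²=16, (49-52)²=9, (35-32)²=9
Sum = 79
MSE = 79/6 = 79/6

79/6


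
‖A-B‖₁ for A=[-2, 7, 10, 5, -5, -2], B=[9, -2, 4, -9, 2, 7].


d = |-2-9| + |7+ 2| + |10-4| + |5+ 9| + |-5-2| + |-2-7|
  = 11 + 9 + 6 + 14 + 7 + 9
  = 56

56


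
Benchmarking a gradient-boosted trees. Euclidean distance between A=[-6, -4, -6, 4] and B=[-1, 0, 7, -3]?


d = √((-6+ 1)² + (-4-0)² + (-6-7)² + (4+ 3)²)
  = √(25 + 16 + 169 + 49)
  = √259 = 16.0935

16.0935


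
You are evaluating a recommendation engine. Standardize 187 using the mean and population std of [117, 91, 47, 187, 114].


μ = 111.2, σ = 45.4242
z = (187 - 111.2)/45.4242 = 1.6687

1.6687


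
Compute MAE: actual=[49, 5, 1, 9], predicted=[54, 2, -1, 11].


Absolute errors: |49-54|=5, |5-2|=3, |1+ 1|=2, |9-11|=2
Sum = 12
MAE = 12/4 = 3

3


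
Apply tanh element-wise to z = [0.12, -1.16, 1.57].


tanh(0.12) = 0.1194
tanh(-1.16) = -0.821
tanh(1.57) = 0.917
result = [0.1194, -0.821, 0.917]

[0.1194, -0.821, 0.917]


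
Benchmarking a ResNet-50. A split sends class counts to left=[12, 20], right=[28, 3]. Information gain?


Parent = [40, 23], H_parent = 0.9468
H_left = 0.9544 (n=32), H_right = 0.4587 (n=31)
H_children = (32/63)·0.9544 + (31/63)·0.4587 = 0.7105
IG = 0.9468 - 0.7105 = 0.2363

0.2363


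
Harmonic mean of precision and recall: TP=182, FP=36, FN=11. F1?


Precision = 182/218 = 0.8349
Recall = 182/193 = 0.943
F1 = 2·P·R/(P+R) = 2·TP/(2·TP+FP+FN) = 364/(364+36+11) = 364/411 = 0.8856

0.8856


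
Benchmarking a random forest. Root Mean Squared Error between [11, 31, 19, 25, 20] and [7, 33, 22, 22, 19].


MSE = 39/5 = 7.8
RMSE = √(39/5) = 2.7928

2.7928


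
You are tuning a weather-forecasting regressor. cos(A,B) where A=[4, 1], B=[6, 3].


A·B = 4·6 + 1·3 = 27
‖A‖ = √17 = 4.1231, ‖B‖ = √45 = 6.7082
cos = 27/(√17·√45) = 27/√765 = 0.9762

0.9762


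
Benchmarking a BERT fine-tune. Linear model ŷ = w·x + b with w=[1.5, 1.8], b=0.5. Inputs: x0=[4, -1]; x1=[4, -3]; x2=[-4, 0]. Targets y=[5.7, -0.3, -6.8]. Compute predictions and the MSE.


ŷ0 = (1.5)·(4) + (1.8)·(-1) + 0.5 = 4.7
ŷ1 = (1.5)·(4) + (1.8)·(-3) + 0.5 = 1.1
ŷ2 = (1.5)·(-4) + (1.8)·(0) + 0.5 = -5.5
errors² = [1.0, 1.96, 1.69]
MSE = 4.6500/3 = 1.55

1.55


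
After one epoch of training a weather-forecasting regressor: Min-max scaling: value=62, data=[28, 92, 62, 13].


min=13, max=92
(62-13)/(92-13) = 49/79 = 0.6203

0.6203


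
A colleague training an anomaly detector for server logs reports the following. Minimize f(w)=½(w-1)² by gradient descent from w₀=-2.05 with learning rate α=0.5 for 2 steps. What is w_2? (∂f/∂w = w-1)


step 1: grad = -2.05-1 = -3.05; w = -2.05 - 0.5·(-3.05) = -0.525
step 2: grad = -0.525-1 = -1.525; w = -0.525 - 0.5·(-1.525) = 0.2375

0.2375


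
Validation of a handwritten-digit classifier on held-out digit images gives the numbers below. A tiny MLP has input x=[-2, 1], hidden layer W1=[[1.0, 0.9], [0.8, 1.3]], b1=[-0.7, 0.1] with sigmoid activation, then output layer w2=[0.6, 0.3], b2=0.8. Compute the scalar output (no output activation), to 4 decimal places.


z1[0] = (1.0)·(-2) + (0.9)·(1) - 0.7 = -1.8
z1[1] = (0.8)·(-2) + (1.3)·(1) + 0.1 = -0.2
h = sigmoid(z1) = [0.1419, 0.4502]
output = (0.6)·(0.1419) + (0.3)·(0.4502) + 0.8 = 1.0202

1.0202


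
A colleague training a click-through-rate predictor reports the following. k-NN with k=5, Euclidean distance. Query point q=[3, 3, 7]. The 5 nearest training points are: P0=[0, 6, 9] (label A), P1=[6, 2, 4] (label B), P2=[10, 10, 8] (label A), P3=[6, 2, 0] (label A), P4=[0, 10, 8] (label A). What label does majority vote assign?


d(q,P0) = 4.6904  (label A)
d(q,P1) = 4.3589  (label B)
d(q,P2) = 9.9499  (label A)
d(q,P3) = 7.6811  (label A)
d(q,P4) = 7.6811  (label A)
Votes: A=4, B=1
Majority → A

A


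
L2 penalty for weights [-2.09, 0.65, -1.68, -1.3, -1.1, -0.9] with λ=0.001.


‖w‖₂² = (-2.09)² + (0.65)² + (-1.68)² + (-1.3)² + (-1.1)² + (-0.9)²
     = 4.3681 + 0.4225 + 2.8224 + 1.69 + 1.21 + 0.81
     = 11.323
λ·‖w‖₂² = 0.001·11.323 = 0.011323

0.011323


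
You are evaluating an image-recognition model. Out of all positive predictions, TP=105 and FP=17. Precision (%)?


Precision = TP/(TP+FP)
= 105/(105+17)
= 105/122 = 86.07%

86.07%


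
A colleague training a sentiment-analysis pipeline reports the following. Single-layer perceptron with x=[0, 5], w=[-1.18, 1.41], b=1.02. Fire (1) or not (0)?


z = (0)·(-1.18) + (5)·(1.41) + 1.02
  = 8.07
step(z) = 1 (z≥0)

1


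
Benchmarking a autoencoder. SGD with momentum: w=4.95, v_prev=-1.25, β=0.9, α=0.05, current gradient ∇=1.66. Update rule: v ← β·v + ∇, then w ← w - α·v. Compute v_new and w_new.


v_new = 0.9·-1.25 + 1.66 = -1.125 + 1.66 = 0.535
w_new = 4.95 - 0.05·0.535 = 4.95 - 0.02675 = 4.92325

v_new=0.535, w_new=4.92325


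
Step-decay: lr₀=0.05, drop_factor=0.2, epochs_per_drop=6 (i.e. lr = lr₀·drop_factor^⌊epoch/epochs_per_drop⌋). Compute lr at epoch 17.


n_drops = ⌊17/6⌋ = 2
lr = 0.05·0.2^2 = 0.05·0.04 = 0.002

0.002


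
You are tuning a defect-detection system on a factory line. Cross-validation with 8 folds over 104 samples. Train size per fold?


Fold size = 104/8 = 13
Training per fold = 104 - 13 = 91

91


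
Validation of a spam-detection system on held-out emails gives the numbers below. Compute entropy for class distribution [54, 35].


Probabilities: [54/89, 35/89] ≈ [0.6067, 0.3933]
H = -((54/89)·log₂(54/89) + (35/89)·log₂(35/89))
  = 0.9669 bits

0.9669 bits


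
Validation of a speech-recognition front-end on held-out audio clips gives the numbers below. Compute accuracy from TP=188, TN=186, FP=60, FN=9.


Accuracy = (TP+TN)/(TP+TN+FP+FN)
= (188+186)/(443)
= 374/443 = 84.42%

84.42%


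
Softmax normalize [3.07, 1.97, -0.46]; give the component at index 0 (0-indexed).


Exponentials: e^3.07=21.5419, e^1.97=7.1707, e^-0.46=0.6313
Sum = 29.3439
Softmax = [0.7341, 0.2444, 0.0215]
p[0] = 21.5419/29.3439 = 0.7341

0.7341


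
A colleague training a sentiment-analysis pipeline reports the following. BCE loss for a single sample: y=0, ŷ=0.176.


BCE = -[y·ln(p) + (1-y)·ln(1-p)]
= -0 - 1·ln(1-0.176)
= -ln(0.824) = 0.1936

0.1936


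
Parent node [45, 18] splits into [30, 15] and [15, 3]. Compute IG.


Parent = [45, 18], H_parent = 0.8631
H_left = 0.9183 (n=45), H_right = 0.65 (n=18)
H_children = (45/63)·0.9183 + (18/63)·0.65 = 0.8416
IG = 0.8631 - 0.8416 = 0.0215

0.0215


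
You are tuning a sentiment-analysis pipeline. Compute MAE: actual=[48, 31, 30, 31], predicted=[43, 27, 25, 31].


Absolute errors: |48-43|=5, |31-27|=4, |30-25|=5, |31-31|=0
Sum = 14
MAE = 14/4 = 7/2

7/2


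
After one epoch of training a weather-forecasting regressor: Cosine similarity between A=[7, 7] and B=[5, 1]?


A·B = 7·5 + 7·1 = 42
‖A‖ = √98 = 9.8995, ‖B‖ = √26 = 5.099
cos = 42/(√98·√26) = 42/√2548 = 0.8321

0.8321


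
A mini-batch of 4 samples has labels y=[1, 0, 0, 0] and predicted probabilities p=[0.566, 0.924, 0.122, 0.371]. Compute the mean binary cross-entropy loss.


L[0] = -ln(0.566) = 0.5692
L[1] = -ln(1-0.924) = -ln(0.076) = 2.577
L[2] = -ln(1-0.122) = -ln(0.878) = 0.1301
L[3] = -ln(1-0.371) = -ln(0.629) = 0.4636
mean = (0.5692 + 2.577 + 0.1301 + 0.4636)/4 = 0.935

0.935


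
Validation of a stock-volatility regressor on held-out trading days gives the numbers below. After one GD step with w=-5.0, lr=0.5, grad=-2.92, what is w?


w_new = w - α·∇
= -5.0 - 0.5·-2.92
= -5.0 + 1.46
= -3.54

-3.54


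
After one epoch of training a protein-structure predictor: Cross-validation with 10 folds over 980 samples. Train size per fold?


Fold size = 980/10 = 98
Training per fold = 980 - 98 = 882

882


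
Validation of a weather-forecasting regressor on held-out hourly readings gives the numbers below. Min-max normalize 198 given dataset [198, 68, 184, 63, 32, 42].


min=32, max=198
(198-32)/(198-32) = 166/166 = 1.0

1.0


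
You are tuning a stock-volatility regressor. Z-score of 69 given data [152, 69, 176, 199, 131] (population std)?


μ = 145.4, σ = 44.4909
z = (69 - 145.4)/44.4909 = -1.7172

-1.7172


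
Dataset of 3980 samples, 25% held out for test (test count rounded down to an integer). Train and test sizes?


Test = ⌊3980·25/100⌋ = 995
Train = 3980 - 995 = 2985

Train: 2985, Test: 995


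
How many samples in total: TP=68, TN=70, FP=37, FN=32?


Total = TP + TN + FP + FN
= 68 + 70 + 37 + 32
= 207
(Predicted positive: 105, predicted negative: 102)

207


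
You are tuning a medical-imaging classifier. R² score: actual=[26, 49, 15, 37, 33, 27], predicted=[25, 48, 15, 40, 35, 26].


ȳ = 31.1667
SS_res = Σ(y-ŷ)² = 16
SS_tot = Σ(y-ȳ)² = 660.83
R² = 1 - SS_res/SS_tot = 1 - 0.0242 = 0.9758

0.9758


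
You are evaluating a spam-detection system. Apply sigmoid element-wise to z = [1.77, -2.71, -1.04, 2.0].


σ(1.77) = 1/(1+e^-1.77) = 0.8545
σ(-2.71) = 1/(1+e^2.71) = 0.0624
σ(-1.04) = 1/(1+e^1.04) = 0.2611
σ(2.0) = 1/(1+e^-2.0) = 0.8808
result = [0.8545, 0.0624, 0.2611, 0.8808]

[0.8545, 0.0624, 0.2611, 0.8808]


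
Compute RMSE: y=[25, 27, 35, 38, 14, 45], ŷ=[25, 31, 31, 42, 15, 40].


MSE = 74/6 = 12.3333
RMSE = √(74/6) = 3.5119

3.5119


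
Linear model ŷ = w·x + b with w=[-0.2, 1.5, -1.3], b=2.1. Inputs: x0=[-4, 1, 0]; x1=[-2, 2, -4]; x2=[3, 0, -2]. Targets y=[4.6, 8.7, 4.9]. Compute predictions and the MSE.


ŷ0 = (-0.2)·(-4) + (1.5)·(1) + (-1.3)·(0) + 2.1 = 4.4
ŷ1 = (-0.2)·(-2) + (1.5)·(2) + (-1.3)·(-4) + 2.1 = 10.7
ŷ2 = (-0.2)·(3) + (1.5)·(0) + (-1.3)·(-2) + 2.1 = 4.1
errors² = [0.04, 4.0, 0.64]
MSE = 4.6800/3 = 1.56

1.56


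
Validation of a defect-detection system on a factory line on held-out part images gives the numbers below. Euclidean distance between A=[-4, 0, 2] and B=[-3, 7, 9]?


d = √((-4+ 3)² + (0-7)² + (2-9)²)
  = √(1 + 49 + 49)
  = √99 = 9.9499

9.9499


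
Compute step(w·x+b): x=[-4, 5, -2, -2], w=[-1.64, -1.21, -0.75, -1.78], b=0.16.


z = (-4)·(-1.64) + (5)·(-1.21) + (-2)·(-0.75) + (-2)·(-1.78) + 0.16
  = 5.73
step(z) = 1 (z≥0)

1


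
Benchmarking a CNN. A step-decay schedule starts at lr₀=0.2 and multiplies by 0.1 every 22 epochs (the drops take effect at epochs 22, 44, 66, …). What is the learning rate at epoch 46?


n_drops = ⌊46/22⌋ = 2
lr = 0.2·0.1^2 = 0.2·0.01 = 0.002

0.002


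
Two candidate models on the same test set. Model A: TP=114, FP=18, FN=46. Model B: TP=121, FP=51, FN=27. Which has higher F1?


Model A: P=114/132=0.8636, R=114/160=0.7125, F1=2PR/(P+R)=2TP/(2TP+FP+FN)=228/292=0.7808
Model B: P=121/172=0.7035, R=121/148=0.8176, F1=2PR/(P+R)=2TP/(2TP+FP+FN)=242/320=0.7562
0.7808 > 0.7562 → Model A

Model A


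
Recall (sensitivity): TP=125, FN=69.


Recall = TP/(TP+FN)
= 125/(125+69)
= 125/194 = 64.43%

64.43%


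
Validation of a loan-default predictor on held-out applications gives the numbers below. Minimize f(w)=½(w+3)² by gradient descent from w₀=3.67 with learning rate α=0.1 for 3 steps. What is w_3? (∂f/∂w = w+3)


step 1: grad = 3.67+3 = 6.67; w = 3.67 - 0.1·(6.67) = 3.003
step 2: grad = 3.003+3 = 6.003; w = 3.003 - 0.1·(6.003) = 2.4027
step 3: grad = 2.4027+3 = 5.4027; w = 2.4027 - 0.1·(5.4027) = 1.86243

1.86243


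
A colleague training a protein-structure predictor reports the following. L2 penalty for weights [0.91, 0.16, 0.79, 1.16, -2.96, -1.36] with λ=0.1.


‖w‖₂² = (0.91)² + (0.16)² + (0.79)² + (1.16)² + (-2.96)² + (-1.36)²
     = 0.8281 + 0.0256 + 0.6241 + 1.3456 + 8.7616 + 1.8496
     = 13.4346
λ·‖w‖₂² = 0.1·13.4346 = 1.34346

1.34346


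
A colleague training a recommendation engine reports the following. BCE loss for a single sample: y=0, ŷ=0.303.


BCE = -[y·ln(p) + (1-y)·ln(1-p)]
= -0 - 1·ln(1-0.303)
= -ln(0.697) = 0.361

0.361


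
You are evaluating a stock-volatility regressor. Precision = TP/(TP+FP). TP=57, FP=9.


Precision = TP/(TP+FP)
= 57/(57+9)
= 57/66 = 86.36%

86.36%


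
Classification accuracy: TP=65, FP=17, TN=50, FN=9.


Accuracy = (TP+TN)/(TP+TN+FP+FN)
= (65+50)/(141)
= 115/141 = 81.56%

81.56%


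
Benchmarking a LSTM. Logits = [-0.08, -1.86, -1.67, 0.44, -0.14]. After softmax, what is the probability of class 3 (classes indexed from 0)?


Exponentials: e^-0.08=0.9231, e^-1.86=0.1557, e^-1.67=0.1882, e^0.44=1.5527, e^-0.14=0.8694
Sum = 3.6891
Softmax = [0.2502, 0.0422, 0.051, 0.4209, 0.2357]
p[3] = 1.5527/3.6891 = 0.4209

0.4209


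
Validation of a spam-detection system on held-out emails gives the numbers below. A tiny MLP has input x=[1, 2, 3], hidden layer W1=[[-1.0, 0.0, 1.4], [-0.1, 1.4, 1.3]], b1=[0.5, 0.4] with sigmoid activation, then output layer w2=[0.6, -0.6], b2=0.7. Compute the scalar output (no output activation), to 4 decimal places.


z1[0] = (-1.0)·(1) + (0.0)·(2) + (1.4)·(3) + 0.5 = 3.7
z1[1] = (-0.1)·(1) + (1.4)·(2) + (1.3)·(3) + 0.4 = 7.0
h = sigmoid(z1) = [0.9759, 0.9991]
output = (0.6)·(0.9759) + (-0.6)·(0.9991) + 0.7 = 0.6861

0.6861


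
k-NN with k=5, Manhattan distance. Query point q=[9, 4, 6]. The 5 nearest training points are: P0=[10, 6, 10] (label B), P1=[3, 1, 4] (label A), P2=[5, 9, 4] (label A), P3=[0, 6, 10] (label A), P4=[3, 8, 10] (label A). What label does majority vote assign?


d(q,P0) = 7  (label B)
d(q,P1) = 11  (label A)
d(q,P2) = 11  (label A)
d(q,P3) = 15  (label A)
d(q,P4) = 14  (label A)
Votes: A=4, B=1
Majority → A

A


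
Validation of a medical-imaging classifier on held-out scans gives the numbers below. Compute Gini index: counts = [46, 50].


Probabilities: [46/96, 50/96] ≈ [0.4792, 0.5208]
Σpᵢ² = (2116 + 2500)/96² = 4616/9216
Gini = 1 - Σpᵢ² = 1 - 4616/9216 = 0.4991

0.4991


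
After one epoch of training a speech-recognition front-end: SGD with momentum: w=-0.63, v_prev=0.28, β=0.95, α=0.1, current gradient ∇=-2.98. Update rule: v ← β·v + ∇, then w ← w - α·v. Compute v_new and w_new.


v_new = 0.95·0.28 - 2.98 = 0.266 - 2.98 = -2.714
w_new = -0.63 - 0.1·-2.714 = -0.63 + 0.2714 = -0.3586

v_new=-2.714, w_new=-0.3586


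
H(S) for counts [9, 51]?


Probabilities: [9/60, 51/60] ≈ [0.15, 0.85]
H = -((9/60)·log₂(9/60) + (51/60)·log₂(51/60))
  = 0.6098 bits

0.6098 bits


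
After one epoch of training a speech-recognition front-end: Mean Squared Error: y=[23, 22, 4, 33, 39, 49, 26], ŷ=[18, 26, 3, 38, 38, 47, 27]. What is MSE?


Squared errors: (23-18)²=25, (22-26)²=16, (4-3)²=1, (33-38)²=25, (39-38)²=1, (49-47)²=4, (26-27)²=1
Sum = 73
MSE = 73/7 = 73/7

73/7


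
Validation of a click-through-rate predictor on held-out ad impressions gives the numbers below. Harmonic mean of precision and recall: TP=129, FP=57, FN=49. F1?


Precision = 129/186 = 0.6935
Recall = 129/178 = 0.7247
F1 = 2·P·R/(P+R) = 2·TP/(2·TP+FP+FN) = 258/(258+57+49) = 258/364 = 0.7088

0.7088


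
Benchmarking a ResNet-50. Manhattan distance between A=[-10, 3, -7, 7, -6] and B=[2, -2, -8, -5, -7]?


d = |-10-2| + |3+ 2| + |-7+ 8| + |7+ 5| + |-6+ 7|
  = 12 + 5 + 1 + 12 + 1
  = 31

31


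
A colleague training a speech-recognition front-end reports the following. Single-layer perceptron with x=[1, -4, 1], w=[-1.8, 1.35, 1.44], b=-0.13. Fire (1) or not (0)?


z = (1)·(-1.8) + (-4)·(1.35) + (1)·(1.44) - 0.13
  = -5.89
step(z) = 0 (z<0)

0


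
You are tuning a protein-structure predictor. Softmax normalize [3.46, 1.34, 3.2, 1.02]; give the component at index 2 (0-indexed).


Exponentials: e^3.46=31.817, e^1.34=3.819, e^3.2=24.5325, e^1.02=2.7732
Sum = 62.9417
Softmax = [0.5055, 0.0607, 0.3898, 0.0441]
p[2] = 24.5325/62.9417 = 0.3898

0.3898


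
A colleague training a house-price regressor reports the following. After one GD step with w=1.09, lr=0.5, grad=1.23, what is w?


w_new = w - α·∇
= 1.09 - 0.5·1.23
= 1.09 - 0.615
= 0.475

0.475


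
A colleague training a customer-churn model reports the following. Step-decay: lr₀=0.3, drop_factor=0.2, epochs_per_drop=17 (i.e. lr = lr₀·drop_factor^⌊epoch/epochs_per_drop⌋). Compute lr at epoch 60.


n_drops = ⌊60/17⌋ = 3
lr = 0.3·0.2^3 = 0.3·0.008 = 0.0024

0.0024


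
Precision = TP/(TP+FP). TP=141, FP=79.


Precision = TP/(TP+FP)
= 141/(141+79)
= 141/220 = 64.09%

64.09%


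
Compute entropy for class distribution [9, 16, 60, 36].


Probabilities: [9/121, 16/121, 60/121, 36/121] ≈ [0.0744, 0.1322, 0.4959, 0.2975]
H = -((9/121)·log₂(9/121) + (16/121)·log₂(16/121) + (60/121)·log₂(60/121) + (36/121)·log₂(36/121))
  = 1.687 bits

1.687 bits


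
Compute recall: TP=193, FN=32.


Recall = TP/(TP+FN)
= 193/(193+32)
= 193/225 = 85.78%

85.78%


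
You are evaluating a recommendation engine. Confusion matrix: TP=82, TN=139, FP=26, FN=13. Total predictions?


Total = TP + TN + FP + FN
= 82 + 139 + 26 + 13
= 260
(Predicted positive: 108, predicted negative: 152)

260


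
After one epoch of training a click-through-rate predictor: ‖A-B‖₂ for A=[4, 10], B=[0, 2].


d = √((4-0)² + (10-2)²)
  = √(16 + 64)
  = √80 = 8.9443

8.9443


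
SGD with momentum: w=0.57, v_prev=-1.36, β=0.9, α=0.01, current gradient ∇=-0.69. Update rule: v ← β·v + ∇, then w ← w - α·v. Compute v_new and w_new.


v_new = 0.9·-1.36 - 0.69 = -1.224 - 0.69 = -1.914
w_new = 0.57 - 0.01·-1.914 = 0.57 + 0.01914 = 0.58914

v_new=-1.914, w_new=0.58914


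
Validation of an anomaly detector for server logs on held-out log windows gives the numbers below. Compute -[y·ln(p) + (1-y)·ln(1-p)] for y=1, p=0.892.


BCE = -[y·ln(p) + (1-y)·ln(1-p)]
= -1·ln(0.892) - 0
= -ln(0.892) = 0.1143

0.1143


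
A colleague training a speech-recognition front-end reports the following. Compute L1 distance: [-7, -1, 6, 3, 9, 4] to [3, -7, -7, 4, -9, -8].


d = |-7-3| + |-1+ 7| + |6+ 7| + |3-4| + |9+ 9| + |4+ 8|
  = 10 + 6 + 13 + 1 + 18 + 12
  = 60

60


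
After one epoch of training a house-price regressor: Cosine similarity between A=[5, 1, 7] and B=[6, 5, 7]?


A·B = 5·6 + 1·5 + 7·7 = 84
‖A‖ = √75 = 8.6603, ‖B‖ = √110 = 10.4881
cos = 84/(√75·√110) = 84/√8250 = 0.9248

0.9248


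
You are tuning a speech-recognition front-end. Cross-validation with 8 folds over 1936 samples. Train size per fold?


Fold size = 1936/8 = 242
Training per fold = 1936 - 242 = 1694

1694


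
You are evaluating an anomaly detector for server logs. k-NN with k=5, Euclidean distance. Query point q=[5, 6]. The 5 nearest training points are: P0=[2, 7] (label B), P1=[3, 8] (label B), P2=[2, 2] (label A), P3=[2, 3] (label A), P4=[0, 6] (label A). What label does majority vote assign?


d(q,P0) = 3.1623  (label B)
d(q,P1) = 2.8284  (label B)
d(q,P2) = 5.0  (label A)
d(q,P3) = 4.2426  (label A)
d(q,P4) = 5.0  (label A)
Votes: A=3, B=2
Majority → A

A


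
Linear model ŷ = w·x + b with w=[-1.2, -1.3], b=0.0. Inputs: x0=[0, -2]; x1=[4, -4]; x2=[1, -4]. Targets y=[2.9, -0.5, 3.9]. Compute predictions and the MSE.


ŷ0 = (-1.2)·(0) + (-1.3)·(-2) + 0.0 = 2.6
ŷ1 = (-1.2)·(4) + (-1.3)·(-4) + 0.0 = 0.4
ŷ2 = (-1.2)·(1) + (-1.3)·(-4) + 0.0 = 4.0
errors² = [0.09, 0.81, 0.01]
MSE = 0.9100/3 = 0.3033

0.3033


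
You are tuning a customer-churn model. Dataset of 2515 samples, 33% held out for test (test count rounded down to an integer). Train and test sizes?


Test = ⌊2515·33/100⌋ = 829
Train = 2515 - 829 = 1686

Train: 1686, Test: 829


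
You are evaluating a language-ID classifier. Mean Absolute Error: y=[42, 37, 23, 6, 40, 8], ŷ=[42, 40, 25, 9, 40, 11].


Absolute errors: |42-42|=0, |37-40|=3, |23-25|=2, |6-9|=3, |40-40|=0, |8-11|=3
Sum = 11
MAE = 11/6 = 11/6

11/6


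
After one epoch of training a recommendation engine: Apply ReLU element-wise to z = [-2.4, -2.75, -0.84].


ReLU(-2.4) = max(0, -2.4) = 0.0
ReLU(-2.75) = max(0, -2.75) = 0.0
ReLU(-0.84) = max(0, -0.84) = 0.0
result = [0.0, 0.0, 0.0]

[0.0, 0.0, 0.0]


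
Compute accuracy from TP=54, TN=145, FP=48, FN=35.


Accuracy = (TP+TN)/(TP+TN+FP+FN)
= (54+145)/(282)
= 199/282 = 70.57%

70.57%


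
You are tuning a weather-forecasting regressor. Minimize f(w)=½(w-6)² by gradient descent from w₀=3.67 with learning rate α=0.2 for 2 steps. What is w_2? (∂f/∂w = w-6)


step 1: grad = 3.67-6 = -2.33; w = 3.67 - 0.2·(-2.33) = 4.136
step 2: grad = 4.136-6 = -1.864; w = 4.136 - 0.2·(-1.864) = 4.5088

4.5088


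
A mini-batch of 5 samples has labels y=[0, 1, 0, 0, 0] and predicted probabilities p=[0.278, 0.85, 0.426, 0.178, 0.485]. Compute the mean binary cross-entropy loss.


L[0] = -ln(1-0.278) = -ln(0.722) = 0.3257
L[1] = -ln(0.85) = 0.1625
L[2] = -ln(1-0.426) = -ln(0.574) = 0.5551
L[3] = -ln(1-0.178) = -ln(0.822) = 0.196
L[4] = -ln(1-0.485) = -ln(0.515) = 0.6636
mean = (0.3257 + 0.1625 + 0.5551 + 0.196 + 0.6636)/5 = 0.3806

0.3806


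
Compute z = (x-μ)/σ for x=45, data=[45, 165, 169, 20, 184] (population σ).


μ = 116.6, σ = 69.4107
z = (45 - 116.6)/69.4107 = -1.0315

-1.0315


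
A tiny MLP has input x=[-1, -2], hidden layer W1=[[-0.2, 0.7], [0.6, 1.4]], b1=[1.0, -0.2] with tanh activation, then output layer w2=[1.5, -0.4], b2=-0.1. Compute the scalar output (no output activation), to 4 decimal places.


z1[0] = (-0.2)·(-1) + (0.7)·(-2) + 1.0 = -0.2
z1[1] = (0.6)·(-1) + (1.4)·(-2) - 0.2 = -3.6
h = tanh(z1) = [-0.1974, -0.9985]
output = (1.5)·(-0.1974) + (-0.4)·(-0.9985) - 0.1 = 0.0033

0.0033


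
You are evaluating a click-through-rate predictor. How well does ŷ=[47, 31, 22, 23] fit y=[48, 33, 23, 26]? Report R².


ȳ = 32.5
SS_res = Σ(y-ŷ)² = 15
SS_tot = Σ(y-ȳ)² = 373
R² = 1 - SS_res/SS_tot = 1 - 0.0402 = 0.9598

0.9598


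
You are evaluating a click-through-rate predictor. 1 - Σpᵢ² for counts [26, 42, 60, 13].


Probabilities: [26/141, 42/141, 60/141, 13/141] ≈ [0.1844, 0.2979, 0.4255, 0.0922]
Σpᵢ² = (676 + 1764 + 3600 + 169)/141² = 6209/19881
Gini = 1 - Σpᵢ² = 1 - 6209/19881 = 0.6877

0.6877


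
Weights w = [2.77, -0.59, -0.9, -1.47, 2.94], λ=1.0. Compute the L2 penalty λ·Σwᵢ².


‖w‖₂² = (2.77)² + (-0.59)² + (-0.9)² + (-1.47)² + (2.94)²
     = 7.6729 + 0.3481 + 0.81 + 2.1609 + 8.6436
     = 19.6355
λ·‖w‖₂² = 1.0·19.6355 = 19.6355

19.6355


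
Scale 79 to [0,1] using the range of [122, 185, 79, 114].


min=79, max=185
(79-79)/(185-79) = 0/106 = 0.0

0.0


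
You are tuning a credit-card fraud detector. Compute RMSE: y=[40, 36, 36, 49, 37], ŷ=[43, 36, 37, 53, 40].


MSE = 35/5 = 7
RMSE = √(35/5) = 2.6458

2.6458


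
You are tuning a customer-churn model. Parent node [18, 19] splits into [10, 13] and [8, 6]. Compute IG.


Parent = [18, 19], H_parent = 0.9995
H_left = 0.9877 (n=23), H_right = 0.9852 (n=14)
H_children = (23/37)·0.9877 + (14/37)·0.9852 = 0.9868
IG = 0.9995 - 0.9868 = 0.0127

0.0127


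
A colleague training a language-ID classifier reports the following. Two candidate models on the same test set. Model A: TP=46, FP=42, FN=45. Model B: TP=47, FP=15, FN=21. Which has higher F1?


Model A: P=46/88=0.5227, R=46/91=0.5055, F1=2PR/(P+R)=2TP/(2TP+FP+FN)=92/179=0.514
Model B: P=47/62=0.7581, R=47/68=0.6912, F1=2PR/(P+R)=2TP/(2TP+FP+FN)=94/130=0.7231
0.514 < 0.7231 → Model B

Model B


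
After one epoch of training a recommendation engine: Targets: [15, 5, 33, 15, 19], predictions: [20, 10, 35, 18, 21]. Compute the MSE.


Squared errors: (15-20)²=25, (5-10)²=25, (33-35)²=4, (15-18)²=9, (19-21)²=4
Sum = 67
MSE = 67/5 = 67/5

67/5


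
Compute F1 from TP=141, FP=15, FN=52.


Precision = 141/156 = 0.9038
Recall = 141/193 = 0.7306
F1 = 2·P·R/(P+R) = 2·TP/(2·TP+FP+FN) = 282/(282+15+52) = 282/349 = 0.808

0.808


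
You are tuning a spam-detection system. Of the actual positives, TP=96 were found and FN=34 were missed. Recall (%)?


Recall = TP/(TP+FN)
= 96/(96+34)
= 96/130 = 73.85%

73.85%


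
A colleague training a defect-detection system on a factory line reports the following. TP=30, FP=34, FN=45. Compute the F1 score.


Precision = 30/64 = 0.4688
Recall = 30/75 = 0.4
F1 = 2·P·R/(P+R) = 2·TP/(2·TP+FP+FN) = 60/(60+34+45) = 60/139 = 0.4317

0.4317


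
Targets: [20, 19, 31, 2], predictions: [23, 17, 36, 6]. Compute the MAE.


Absolute errors: |20-23|=3, |19-17|=2, |31-36|=5, |2-6|=4
Sum = 14
MAE = 14/4 = 7/2

7/2


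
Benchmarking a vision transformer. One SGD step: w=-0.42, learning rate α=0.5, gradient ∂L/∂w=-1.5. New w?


w_new = w - α·∇
= -0.42 - 0.5·-1.5
= -0.42 + 0.75
= 0.33

0.33


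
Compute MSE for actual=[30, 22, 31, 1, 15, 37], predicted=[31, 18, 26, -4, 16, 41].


Squared errors: (30-31)²=1, (22-18)²=16, (31-26)²=25, (1+ 4)²=25, (15-16)²=1, (37-41)²=16
Sum = 84
MSE = 84/6 = 14

14
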